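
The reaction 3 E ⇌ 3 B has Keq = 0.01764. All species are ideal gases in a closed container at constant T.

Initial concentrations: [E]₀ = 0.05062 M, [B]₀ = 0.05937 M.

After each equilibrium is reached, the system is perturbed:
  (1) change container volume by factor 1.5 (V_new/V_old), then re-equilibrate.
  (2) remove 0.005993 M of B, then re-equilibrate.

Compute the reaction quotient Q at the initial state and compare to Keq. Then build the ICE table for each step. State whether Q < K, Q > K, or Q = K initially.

Q₀ = 1.613 vs Keq = 0.01764 ⇒ Q>K, reverse
Step 1:
                   E          B
  Initial    0.05062    0.05937
  Change     0.03665   -0.03665
  Equil      0.08727    0.02272
  solve Keq expr → x = -0.01222; check Q = 0.01764
Then change container volume by factor 1.5 (V_new/V_old).
Step 2:
                   E          B
  Initial    0.05818    0.01515
  Change           0          0
  Equil      0.05818    0.01515
  solve Keq expr → x = 0; check Q = 0.01764
Then remove 0.005993 M of B.
Step 3:
                   E          B
  Initial    0.05818   0.009152
  Change   -0.004755   0.004755
  Equil      0.05343    0.01391
  solve Keq expr → x = 0.001585; check Q = 0.01764

Q₀ = 1.613; Q > K (proceeds reverse)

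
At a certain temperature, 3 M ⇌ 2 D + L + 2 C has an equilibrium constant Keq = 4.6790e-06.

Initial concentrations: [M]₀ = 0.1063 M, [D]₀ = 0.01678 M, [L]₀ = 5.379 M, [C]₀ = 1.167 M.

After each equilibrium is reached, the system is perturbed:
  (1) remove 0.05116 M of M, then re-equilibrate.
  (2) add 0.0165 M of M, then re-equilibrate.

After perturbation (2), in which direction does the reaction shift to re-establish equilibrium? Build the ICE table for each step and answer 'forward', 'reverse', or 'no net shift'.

Direction: forward

Q₀ = 1.717 vs Keq = 4.6790e-06 ⇒ Q>K, reverse
Step 1:
                    M           D           L           C
  I            0.1063     0.01678       5.379       1.167
  C           0.02511    -0.01674   -0.008371    -0.01674
  E            0.1314  3.8656e-05       5.371        1.15
  solve Keq expr → x = -0.008371; check Q = 4.6790e-06
Then remove 0.05116 M of M.
Step 2:
                    M           D           L           C
  I           0.08025  3.8656e-05       5.371        1.15
  C        3.0296e-05 -2.0197e-05 -1.0099e-05 -2.0197e-05
  E           0.08028  1.8459e-05       5.371        1.15
  solve Keq expr → x = -1.0099e-05; check Q = 4.6790e-06
Then add 0.0165 M of M.
Step 3:
                    M           D           L           C
  I           0.09678  1.8459e-05       5.371        1.15
  C       -8.9553e-06  5.9702e-06  2.9851e-06  5.9702e-06
  E           0.09677  2.4429e-05       5.371        1.15
  solve Keq expr → x = 2.9851e-06; check Q = 4.6790e-06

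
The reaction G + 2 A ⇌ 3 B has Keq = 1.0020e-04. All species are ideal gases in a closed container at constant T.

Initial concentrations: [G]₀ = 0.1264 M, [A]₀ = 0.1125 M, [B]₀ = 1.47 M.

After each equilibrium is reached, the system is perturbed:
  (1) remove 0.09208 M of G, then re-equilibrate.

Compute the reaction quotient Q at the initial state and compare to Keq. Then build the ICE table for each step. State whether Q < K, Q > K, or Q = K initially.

Q₀ = 1986 vs Keq = 1.0020e-04 ⇒ Q>K, reverse
Step 1:
                  G         A         B
  init       0.1264    0.1125      1.47
  Δ          0.4764    0.9527    -1.429
  eq         0.6028     1.065   0.04092
  solve Keq expr → x = -0.4764; check Q = 1.0020e-04
Then remove 0.09208 M of G.
Step 2:
                  G         A         B
  init       0.5107     1.065   0.04092
  Δ       7.1573e-04  0.001431 -0.002147
  eq         0.5114     1.067   0.03878
  solve Keq expr → x = -7.1573e-04; check Q = 1.0020e-04

Q₀ = 1986; Q > K (proceeds reverse)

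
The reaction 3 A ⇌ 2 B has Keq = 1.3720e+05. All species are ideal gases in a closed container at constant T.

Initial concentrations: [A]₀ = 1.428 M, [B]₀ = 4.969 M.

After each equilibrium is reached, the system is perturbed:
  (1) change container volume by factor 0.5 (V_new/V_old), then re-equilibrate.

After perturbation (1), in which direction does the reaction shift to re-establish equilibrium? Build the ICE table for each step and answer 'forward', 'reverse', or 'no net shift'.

Direction: forward

Q₀ = 8.479 vs Keq = 1.3720e+05 ⇒ Q<K, forward
Step 1:
                    A           B
  I             1.428       4.969
  C            -1.365      0.9099
  E           0.06316       5.879
  solve Keq expr → x = 0.4549; check Q = 1.3720e+05
Then change container volume by factor 0.5 (V_new/V_old).
Step 2:
                    A           B
  I            0.1263       11.76
  C          -0.02596     0.01731
  E            0.1004       11.78
  solve Keq expr → x = 0.008653; check Q = 1.3720e+05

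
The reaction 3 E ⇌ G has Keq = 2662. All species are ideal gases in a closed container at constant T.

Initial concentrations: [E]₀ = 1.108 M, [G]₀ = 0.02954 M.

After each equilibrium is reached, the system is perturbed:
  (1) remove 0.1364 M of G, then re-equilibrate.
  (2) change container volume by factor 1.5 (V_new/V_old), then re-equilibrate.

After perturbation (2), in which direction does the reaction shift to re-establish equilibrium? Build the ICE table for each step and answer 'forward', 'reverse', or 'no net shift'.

Direction: reverse

Q₀ = 0.02172 vs Keq = 2662 ⇒ Q<K, forward
Step 1:
                  E         G
  Initial     1.108   0.02954
  Change     -1.056    0.3519
  Equil     0.05233    0.3814
  solve Keq expr → x = 0.3519; check Q = 2662
Then remove 0.1364 M of G.
Step 2:
                  E         G
  Initial   0.05233     0.245
  Change  -0.007033  0.002344
  Equil     0.04529    0.2474
  solve Keq expr → x = 0.002344; check Q = 2662
Then change container volume by factor 1.5 (V_new/V_old).
Step 3:
                  E         G
  Initial    0.0302    0.1649
  Change   0.009127 -0.003042
  Equil     0.03932    0.1619
  solve Keq expr → x = -0.003042; check Q = 2662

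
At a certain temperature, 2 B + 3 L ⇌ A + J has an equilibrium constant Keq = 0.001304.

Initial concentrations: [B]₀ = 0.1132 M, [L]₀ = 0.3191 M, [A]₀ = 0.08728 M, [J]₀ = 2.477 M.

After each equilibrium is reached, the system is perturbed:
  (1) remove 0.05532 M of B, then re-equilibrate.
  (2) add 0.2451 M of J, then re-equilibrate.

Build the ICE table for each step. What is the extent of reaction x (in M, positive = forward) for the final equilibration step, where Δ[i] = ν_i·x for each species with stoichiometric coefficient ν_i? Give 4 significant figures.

x = -5.3750e-07 M

Q₀ = 519.2 vs Keq = 0.001304 ⇒ Q>K, reverse
Step 1:
                    B           L           A           J
  init         0.1132      0.3191     0.08728       2.477
  Δ            0.1745      0.2618    -0.08727    -0.08727
  eq           0.2877      0.5809  8.8567e-06        2.39
  solve Keq expr → x = -0.08727; check Q = 0.001304
Then remove 0.05532 M of B.
Step 2:
                    B           L           A           J
  init         0.2324      0.5809  8.8567e-06        2.39
  Δ        6.1551e-06  9.2326e-06 -3.0775e-06 -3.0775e-06
  eq           0.2324      0.5809  5.7791e-06        2.39
  solve Keq expr → x = -3.0775e-06; check Q = 0.001304
Then add 0.2451 M of J.
Step 3:
                    B           L           A           J
  init         0.2324      0.5809  5.7791e-06       2.635
  Δ        1.0750e-06  1.6125e-06 -5.3750e-07 -5.3750e-07
  eq           0.2324      0.5809  5.2416e-06       2.635
  solve Keq expr → x = -5.3750e-07; check Q = 0.001304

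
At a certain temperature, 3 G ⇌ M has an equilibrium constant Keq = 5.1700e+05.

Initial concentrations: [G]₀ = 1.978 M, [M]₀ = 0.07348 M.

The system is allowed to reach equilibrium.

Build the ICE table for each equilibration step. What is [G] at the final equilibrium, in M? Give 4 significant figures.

[G]_eq = 0.01121 M

Q₀ = 0.009495 vs Keq = 5.1700e+05 ⇒ Q<K, forward
Step 1:
                   G          M
  Initial      1.978    0.07348
  Change      -1.967     0.6556
  Equil      0.01121     0.7291
  solve Keq expr → x = 0.6556; check Q = 5.1700e+05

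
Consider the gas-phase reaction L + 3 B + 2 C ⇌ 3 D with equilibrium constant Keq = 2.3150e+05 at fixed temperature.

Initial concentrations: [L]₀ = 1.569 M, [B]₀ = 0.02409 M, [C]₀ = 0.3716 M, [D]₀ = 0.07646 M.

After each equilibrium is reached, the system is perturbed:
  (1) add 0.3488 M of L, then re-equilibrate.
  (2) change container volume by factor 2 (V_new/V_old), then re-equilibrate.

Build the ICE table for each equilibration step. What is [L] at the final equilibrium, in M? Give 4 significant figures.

[L]_eq = 0.9557 M

Q₀ = 147.6 vs Keq = 2.3150e+05 ⇒ Q<K, forward
Step 1:
                    L           B           C           D
  init          1.569     0.02409      0.3716     0.07646
  Δ         -0.007121    -0.02136    -0.01424     0.02136
  eq            1.562    0.002727      0.3574     0.09782
  solve Keq expr → x = 0.007121; check Q = 2.3150e+05
Then add 0.3488 M of L.
Step 2:
                    L           B           C           D
  init          1.911    0.002727      0.3574     0.09782
  Δ       -5.7377e-05 -1.7213e-04 -1.1475e-04  1.7213e-04
  eq            1.911    0.002555      0.3572       0.098
  solve Keq expr → x = 5.7377e-05; check Q = 2.3150e+05
Then change container volume by factor 2 (V_new/V_old).
Step 3:
                    L           B           C           D
  init         0.9553    0.001277      0.1786       0.049
  Δ        4.0220e-04    0.001207  8.0439e-04   -0.001207
  eq           0.9557    0.002484      0.1794     0.04779
  solve Keq expr → x = -4.0220e-04; check Q = 2.3150e+05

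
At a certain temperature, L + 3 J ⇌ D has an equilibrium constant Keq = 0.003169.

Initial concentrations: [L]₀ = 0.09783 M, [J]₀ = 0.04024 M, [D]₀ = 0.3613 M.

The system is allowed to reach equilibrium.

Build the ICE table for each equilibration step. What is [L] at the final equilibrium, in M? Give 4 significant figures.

Q₀ = 5.6679e+04 vs Keq = 0.003169 ⇒ Q>K, reverse
Step 1:
                    L           J           D
  I           0.09783     0.04024      0.3613
  C            0.3593       1.078     -0.3593
  E            0.4571       1.118    0.002025
  solve Keq expr → x = -0.3593; check Q = 0.003169

[L]_eq = 0.4571 M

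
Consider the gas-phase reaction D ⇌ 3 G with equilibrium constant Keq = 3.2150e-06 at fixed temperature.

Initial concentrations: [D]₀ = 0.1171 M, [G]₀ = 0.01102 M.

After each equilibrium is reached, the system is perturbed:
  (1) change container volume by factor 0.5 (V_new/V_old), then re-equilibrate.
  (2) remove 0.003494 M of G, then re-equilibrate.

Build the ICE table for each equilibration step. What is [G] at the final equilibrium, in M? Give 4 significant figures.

[G]_eq = 0.009138 M

Q₀ = 1.1428e-05 vs Keq = 3.2150e-06 ⇒ Q>K, reverse
Step 1:
                  D         G
  I          0.1171   0.01102
  C        0.001258 -0.003774
  E          0.1184  0.007246
  solve Keq expr → x = -0.001258; check Q = 3.2150e-06
Then change container volume by factor 0.5 (V_new/V_old).
Step 2:
                  D         G
  I          0.2367   0.01449
  C         0.00178  -0.00534
  E          0.2385  0.009153
  solve Keq expr → x = -0.00178; check Q = 3.2150e-06
Then remove 0.003494 M of G.
Step 3:
                  D         G
  I          0.2385  0.005659
  C        -0.00116  0.003479
  E          0.2373  0.009138
  solve Keq expr → x = 0.00116; check Q = 3.2150e-06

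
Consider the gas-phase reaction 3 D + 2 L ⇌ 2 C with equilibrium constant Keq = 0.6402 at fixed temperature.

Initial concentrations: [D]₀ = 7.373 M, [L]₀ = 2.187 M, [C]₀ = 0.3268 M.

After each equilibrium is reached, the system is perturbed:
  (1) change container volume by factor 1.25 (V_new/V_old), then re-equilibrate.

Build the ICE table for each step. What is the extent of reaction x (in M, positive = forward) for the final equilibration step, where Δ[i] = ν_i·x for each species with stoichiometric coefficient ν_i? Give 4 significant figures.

Q₀ = 5.5710e-05 vs Keq = 0.6402 ⇒ Q<K, forward
Step 1:
                    D           L           C
  I             7.373       2.187      0.3268
  C            -2.847      -1.898       1.898
  E             4.526      0.2888       2.225
  solve Keq expr → x = 0.9491; check Q = 0.6402
Then change container volume by factor 1.25 (V_new/V_old).
Step 2:
                    D           L           C
  I             3.621      0.2311        1.78
  C            0.1007     0.06715    -0.06715
  E             3.721      0.2982       1.713
  solve Keq expr → x = -0.03357; check Q = 0.6402

x = -0.03357 M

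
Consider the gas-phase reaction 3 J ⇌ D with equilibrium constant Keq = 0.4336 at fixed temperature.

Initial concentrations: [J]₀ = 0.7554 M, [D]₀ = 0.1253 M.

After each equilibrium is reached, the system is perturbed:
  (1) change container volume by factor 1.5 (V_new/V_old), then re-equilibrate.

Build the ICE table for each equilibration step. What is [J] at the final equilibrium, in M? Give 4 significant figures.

Q₀ = 0.2907 vs Keq = 0.4336 ⇒ Q<K, forward
Step 1:
                   J          D
  init        0.7554     0.1253
  Δ         -0.06053    0.02018
  eq          0.6949     0.1455
  solve Keq expr → x = 0.02018; check Q = 0.4336
Then change container volume by factor 1.5 (V_new/V_old).
Step 2:
                   J          D
  init        0.4632    0.09698
  Δ          0.08112   -0.02704
  eq          0.5444    0.06995
  solve Keq expr → x = -0.02704; check Q = 0.4336

[J]_eq = 0.5444 M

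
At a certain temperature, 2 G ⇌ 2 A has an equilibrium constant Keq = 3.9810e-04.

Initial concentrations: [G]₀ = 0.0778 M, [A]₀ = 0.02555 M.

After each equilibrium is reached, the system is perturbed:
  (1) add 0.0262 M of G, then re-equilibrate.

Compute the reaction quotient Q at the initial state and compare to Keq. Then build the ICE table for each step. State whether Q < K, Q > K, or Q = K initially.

Q₀ = 0.1079; Q > K (proceeds reverse)

Q₀ = 0.1079 vs Keq = 3.9810e-04 ⇒ Q>K, reverse
Step 1:
                   G          A
  Initial     0.0778    0.02555
  Change     0.02353   -0.02353
  Equil       0.1013   0.002022
  solve Keq expr → x = -0.01176; check Q = 3.9810e-04
Then add 0.0262 M of G.
Step 2:
                   G          A
  Initial     0.1275   0.002022
  Change  -5.1253e-04 5.1253e-04
  Equil        0.127   0.002534
  solve Keq expr → x = 2.5626e-04; check Q = 3.9810e-04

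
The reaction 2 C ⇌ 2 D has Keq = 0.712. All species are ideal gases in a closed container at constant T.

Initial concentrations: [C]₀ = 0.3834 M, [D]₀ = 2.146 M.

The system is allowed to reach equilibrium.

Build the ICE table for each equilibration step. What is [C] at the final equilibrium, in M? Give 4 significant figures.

Q₀ = 31.33 vs Keq = 0.712 ⇒ Q>K, reverse
Step 1:
                   C          D
  Initial     0.3834      2.146
  Change      0.9884    -0.9884
  Equil        1.372      1.158
  solve Keq expr → x = -0.4942; check Q = 0.712

[C]_eq = 1.372 M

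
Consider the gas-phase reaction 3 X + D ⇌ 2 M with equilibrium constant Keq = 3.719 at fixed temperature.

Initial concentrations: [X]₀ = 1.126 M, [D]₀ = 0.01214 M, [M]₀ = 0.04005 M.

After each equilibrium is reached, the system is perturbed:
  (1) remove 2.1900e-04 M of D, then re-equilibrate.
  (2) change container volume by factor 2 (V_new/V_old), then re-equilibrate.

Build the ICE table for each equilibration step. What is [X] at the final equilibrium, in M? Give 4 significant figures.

[X]_eq = 0.5493 M

Q₀ = 0.09255 vs Keq = 3.719 ⇒ Q<K, forward
Step 1:
                    X           D           M
  Initial       1.126     0.01214     0.04005
  Change     -0.03398    -0.01133     0.02266
  Equil         1.092  8.1191e-04     0.06271
  solve Keq expr → x = 0.01133; check Q = 3.719
Then remove 2.1900e-04 M of D.
Step 2:
                    X           D           M
  Initial       1.092  5.9291e-04     0.06271
  Change   6.2086e-04  2.0695e-04 -4.1390e-04
  Equil         1.093  7.9986e-04     0.06229
  solve Keq expr → x = -2.0695e-04; check Q = 3.719
Then change container volume by factor 2 (V_new/V_old).
Step 3:
                    X           D           M
  Initial      0.5463  3.9993e-04     0.03115
  Change     0.002946  9.8194e-04   -0.001964
  Equil        0.5493    0.001382     0.02918
  solve Keq expr → x = -9.8194e-04; check Q = 3.719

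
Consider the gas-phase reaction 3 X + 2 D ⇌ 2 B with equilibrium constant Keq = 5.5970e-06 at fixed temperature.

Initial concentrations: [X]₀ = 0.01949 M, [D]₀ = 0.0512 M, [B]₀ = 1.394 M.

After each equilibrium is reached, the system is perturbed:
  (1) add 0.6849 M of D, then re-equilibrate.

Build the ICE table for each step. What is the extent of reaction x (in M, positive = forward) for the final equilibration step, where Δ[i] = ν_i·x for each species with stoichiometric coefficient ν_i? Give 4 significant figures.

Q₀ = 1.0013e+08 vs Keq = 5.5970e-06 ⇒ Q>K, reverse
Step 1:
                    X           D           B
  init        0.01949      0.0512       1.394
  Δ             2.076       1.384      -1.384
  eq            2.095       1.435     0.01029
  solve Keq expr → x = -0.6919; check Q = 5.5970e-06
Then add 0.6849 M of D.
Step 2:
                    X           D           B
  init          2.095        2.12     0.01029
  Δ         -0.007201   -0.004801    0.004801
  eq            2.088       2.115      0.0151
  solve Keq expr → x = 0.0024; check Q = 5.5970e-06

x = 0.0024 M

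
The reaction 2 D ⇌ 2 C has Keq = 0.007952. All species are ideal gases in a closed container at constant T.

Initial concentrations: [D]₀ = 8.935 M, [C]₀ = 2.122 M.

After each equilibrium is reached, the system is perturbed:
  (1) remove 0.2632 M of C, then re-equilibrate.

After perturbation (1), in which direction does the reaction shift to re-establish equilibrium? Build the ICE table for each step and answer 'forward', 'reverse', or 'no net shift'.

Direction: forward

Q₀ = 0.0564 vs Keq = 0.007952 ⇒ Q>K, reverse
Step 1:
                    D           C
  I             8.935       2.122
  C             1.217      -1.217
  E             10.15      0.9053
  solve Keq expr → x = -0.6084; check Q = 0.007952
Then remove 0.2632 M of C.
Step 2:
                    D           C
  I             10.15      0.6421
  C           -0.2417      0.2417
  E              9.91      0.8837
  solve Keq expr → x = 0.1208; check Q = 0.007952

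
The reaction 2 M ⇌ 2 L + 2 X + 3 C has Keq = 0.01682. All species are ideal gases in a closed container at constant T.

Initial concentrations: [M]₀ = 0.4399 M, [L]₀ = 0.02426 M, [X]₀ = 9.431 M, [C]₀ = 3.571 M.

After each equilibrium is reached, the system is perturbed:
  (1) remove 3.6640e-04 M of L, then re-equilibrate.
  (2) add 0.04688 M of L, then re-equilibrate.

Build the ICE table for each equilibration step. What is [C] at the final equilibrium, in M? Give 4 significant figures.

Q₀ = 12.32 vs Keq = 0.01682 ⇒ Q>K, reverse
Step 1:
                   M          L          X          C
  I           0.4399    0.02426      9.431      3.571
  C           0.0233    -0.0233    -0.0233   -0.03495
  E           0.4632 9.6033e-04      9.408      3.536
  solve Keq expr → x = -0.01165; check Q = 0.01682
Then remove 3.6640e-04 M of L.
Step 2:
                   M          L          X          C
  I           0.4632 5.9393e-04      9.408      3.536
  C       -3.6538e-04 3.6538e-04 3.6538e-04 5.4807e-04
  E           0.4628 9.5931e-04      9.408      3.537
  solve Keq expr → x = 1.8269e-04; check Q = 0.01682
Then add 0.04688 M of L.
Step 3:
                   M          L          X          C
  I           0.4628    0.04784      9.408      3.537
  C          0.04675   -0.04675   -0.04675   -0.07012
  E           0.5096   0.001094      9.361      3.466
  solve Keq expr → x = -0.02337; check Q = 0.01682

[C]_eq = 3.466 M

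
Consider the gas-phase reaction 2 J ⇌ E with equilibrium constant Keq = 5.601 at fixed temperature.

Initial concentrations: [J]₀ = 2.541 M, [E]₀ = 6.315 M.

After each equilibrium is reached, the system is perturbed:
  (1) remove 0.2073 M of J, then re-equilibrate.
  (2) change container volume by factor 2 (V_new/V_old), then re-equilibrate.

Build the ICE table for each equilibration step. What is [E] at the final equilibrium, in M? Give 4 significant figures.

[E]_eq = 3.354 M

Q₀ = 0.9781 vs Keq = 5.601 ⇒ Q<K, forward
Step 1:
                    J           E
  Initial       2.541       6.315
  Change       -1.421      0.7105
  Equil          1.12       7.026
  solve Keq expr → x = 0.7105; check Q = 5.601
Then remove 0.2073 M of J.
Step 2:
                    J           E
  Initial      0.9127       7.026
  Change       0.1993    -0.09966
  Equil         1.112       6.926
  solve Keq expr → x = -0.09966; check Q = 5.601
Then change container volume by factor 2 (V_new/V_old).
Step 3:
                    J           E
  Initial       0.556       3.463
  Change       0.2178     -0.1089
  Equil        0.7738       3.354
  solve Keq expr → x = -0.1089; check Q = 5.601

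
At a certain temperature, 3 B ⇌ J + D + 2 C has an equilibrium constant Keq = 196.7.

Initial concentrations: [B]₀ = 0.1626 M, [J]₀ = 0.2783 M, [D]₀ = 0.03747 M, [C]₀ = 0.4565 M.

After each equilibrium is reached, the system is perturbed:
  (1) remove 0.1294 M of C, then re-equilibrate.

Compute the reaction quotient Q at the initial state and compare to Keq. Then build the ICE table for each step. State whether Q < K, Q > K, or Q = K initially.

Q₀ = 0.5055 vs Keq = 196.7 ⇒ Q<K, forward
Step 1:
                  B         J         D         C
  Initial    0.1626    0.2783   0.03747    0.4565
  Change    -0.1288   0.04293   0.04293   0.08586
  Equil      0.0338    0.3212    0.0804    0.5424
  solve Keq expr → x = 0.04293; check Q = 196.7
Then remove 0.1294 M of C.
Step 2:
                  B         J         D         C
  Initial    0.0338    0.3212    0.0804     0.413
  Change  -0.005205  0.001735  0.001735   0.00347
  Equil      0.0286     0.323   0.08214    0.4164
  solve Keq expr → x = 0.001735; check Q = 196.7

Q₀ = 0.5055; Q < K (proceeds forward)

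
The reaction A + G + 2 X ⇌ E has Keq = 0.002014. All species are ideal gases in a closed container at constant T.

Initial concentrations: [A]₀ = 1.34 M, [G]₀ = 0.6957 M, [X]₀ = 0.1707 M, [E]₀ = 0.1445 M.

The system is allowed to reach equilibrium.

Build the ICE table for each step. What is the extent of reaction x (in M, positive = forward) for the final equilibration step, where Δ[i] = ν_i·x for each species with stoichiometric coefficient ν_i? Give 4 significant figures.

Q₀ = 5.32 vs Keq = 0.002014 ⇒ Q>K, reverse
Step 1:
                   A          G          X          E
  I             1.34     0.6957     0.1707     0.1445
  C            0.144      0.144     0.2879     -0.144
  E            1.484     0.8397     0.4586 5.2789e-04
  solve Keq expr → x = -0.144; check Q = 0.002014

x = -0.144 M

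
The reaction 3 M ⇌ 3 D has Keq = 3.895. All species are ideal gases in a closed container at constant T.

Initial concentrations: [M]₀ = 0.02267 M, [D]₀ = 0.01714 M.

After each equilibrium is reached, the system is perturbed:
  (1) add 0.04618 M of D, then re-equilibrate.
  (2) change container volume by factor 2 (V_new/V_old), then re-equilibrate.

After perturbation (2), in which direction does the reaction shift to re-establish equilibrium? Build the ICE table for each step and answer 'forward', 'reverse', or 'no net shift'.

Direction: no net shift

Q₀ = 0.4322 vs Keq = 3.895 ⇒ Q<K, forward
Step 1:
                   M          D
  Initial    0.02267    0.01714
  Change     -0.0072     0.0072
  Equil      0.01547    0.02434
  solve Keq expr → x = 0.0024; check Q = 3.895
Then add 0.04618 M of D.
Step 2:
                   M          D
  Initial    0.01547    0.07052
  Change     0.01795   -0.01795
  Equil      0.03342    0.05257
  solve Keq expr → x = -0.005982; check Q = 3.895
Then change container volume by factor 2 (V_new/V_old).
Step 3:
                   M          D
  Initial    0.01671    0.02629
  Change           0          0
  Equil      0.01671    0.02629
  solve Keq expr → x = 0; check Q = 3.895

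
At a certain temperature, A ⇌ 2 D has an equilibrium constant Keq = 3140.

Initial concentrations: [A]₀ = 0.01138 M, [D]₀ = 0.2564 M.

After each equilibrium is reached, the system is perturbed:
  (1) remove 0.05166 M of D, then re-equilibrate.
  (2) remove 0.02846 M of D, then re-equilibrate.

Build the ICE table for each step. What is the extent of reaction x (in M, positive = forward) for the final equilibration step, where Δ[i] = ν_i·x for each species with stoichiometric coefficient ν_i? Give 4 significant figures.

x = 3.8645e-06 M

Q₀ = 5.777 vs Keq = 3140 ⇒ Q<K, forward
Step 1:
                   A          D
  I          0.01138     0.2564
  C         -0.01136    0.02271
  E       2.4810e-05     0.2791
  solve Keq expr → x = 0.01136; check Q = 3140
Then remove 0.05166 M of D.
Step 2:
                   A          D
  I       2.4810e-05     0.2275
  C       -8.3316e-06 1.6663e-05
  E       1.6478e-05     0.2275
  solve Keq expr → x = 8.3316e-06; check Q = 3140
Then remove 0.02846 M of D.
Step 3:
                   A          D
  I       1.6478e-05      0.199
  C       -3.8645e-06 7.7289e-06
  E       1.2614e-05      0.199
  solve Keq expr → x = 3.8645e-06; check Q = 3140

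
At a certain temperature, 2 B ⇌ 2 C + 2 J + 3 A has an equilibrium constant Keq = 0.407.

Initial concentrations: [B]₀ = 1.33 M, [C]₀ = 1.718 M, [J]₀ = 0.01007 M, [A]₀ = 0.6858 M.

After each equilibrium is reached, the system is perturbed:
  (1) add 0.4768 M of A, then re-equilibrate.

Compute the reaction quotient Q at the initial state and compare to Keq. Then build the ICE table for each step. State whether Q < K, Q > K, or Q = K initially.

Q₀ = 5.4575e-05; Q < K (proceeds forward)

Q₀ = 5.4575e-05 vs Keq = 0.407 ⇒ Q<K, forward
Step 1:
                  B         C         J         A
  init         1.33     1.718   0.01007    0.6858
  Δ         -0.2791    0.2791    0.2791    0.4187
  eq          1.051     1.997    0.2892     1.104
  solve Keq expr → x = 0.1396; check Q = 0.407
Then add 0.4768 M of A.
Step 2:
                  B         C         J         A
  init        1.051     1.997    0.2892     1.581
  Δ         0.07764  -0.07764  -0.07764   -0.1165
  eq          1.129     1.919    0.2116     1.465
  solve Keq expr → x = -0.03882; check Q = 0.407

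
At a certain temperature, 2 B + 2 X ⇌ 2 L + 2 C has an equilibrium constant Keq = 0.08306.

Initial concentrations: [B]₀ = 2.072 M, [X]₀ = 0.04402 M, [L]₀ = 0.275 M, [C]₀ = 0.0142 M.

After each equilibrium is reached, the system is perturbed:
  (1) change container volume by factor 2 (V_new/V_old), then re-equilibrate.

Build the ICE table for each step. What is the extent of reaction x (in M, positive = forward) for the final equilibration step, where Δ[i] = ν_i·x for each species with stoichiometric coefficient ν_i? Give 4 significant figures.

Q₀ = 0.001833 vs Keq = 0.08306 ⇒ Q<K, forward
Step 1:
                    B           X           L           C
  Initial       2.072     0.04402       0.275      0.0142
  Change     -0.02442    -0.02442     0.02442     0.02442
  Equil         2.048      0.0196      0.2994     0.03862
  solve Keq expr → x = 0.01221; check Q = 0.08306
Then change container volume by factor 2 (V_new/V_old).
Step 2:
                    B           X           L           C
  Initial       1.024    0.009799      0.1497     0.01931
  Change            0           0           0           0
  Equil         1.024    0.009799      0.1497     0.01931
  solve Keq expr → x = 0; check Q = 0.08306

x = 0 M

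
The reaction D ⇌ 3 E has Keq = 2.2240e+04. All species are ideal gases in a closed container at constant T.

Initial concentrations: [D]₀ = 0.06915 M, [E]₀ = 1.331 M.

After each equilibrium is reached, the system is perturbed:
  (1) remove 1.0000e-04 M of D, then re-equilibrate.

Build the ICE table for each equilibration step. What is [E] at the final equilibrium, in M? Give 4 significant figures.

[E]_eq = 1.538 M

Q₀ = 34.1 vs Keq = 2.2240e+04 ⇒ Q<K, forward
Step 1:
                  D         E
  Initial   0.06915     1.331
  Change   -0.06899     0.207
  Equil   1.6357e-04     1.538
  solve Keq expr → x = 0.06899; check Q = 2.2240e+04
Then remove 1.0000e-04 M of D.
Step 2:
                  D         E
  Initial 6.3569e-05     1.538
  Change  9.9904e-05 -2.9971e-04
  Equil   1.6347e-04     1.538
  solve Keq expr → x = -9.9904e-05; check Q = 2.2240e+04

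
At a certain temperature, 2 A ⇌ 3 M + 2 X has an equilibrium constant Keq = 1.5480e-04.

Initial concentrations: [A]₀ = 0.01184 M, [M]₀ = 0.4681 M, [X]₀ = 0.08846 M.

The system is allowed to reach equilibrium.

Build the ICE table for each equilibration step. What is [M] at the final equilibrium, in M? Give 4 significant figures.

[M]_eq = 0.3441 M

Q₀ = 5.725 vs Keq = 1.5480e-04 ⇒ Q>K, reverse
Step 1:
                   A          M          X
  I          0.01184     0.4681    0.08846
  C          0.08264     -0.124   -0.08264
  E          0.09448     0.3441   0.005822
  solve Keq expr → x = -0.04132; check Q = 1.5480e-04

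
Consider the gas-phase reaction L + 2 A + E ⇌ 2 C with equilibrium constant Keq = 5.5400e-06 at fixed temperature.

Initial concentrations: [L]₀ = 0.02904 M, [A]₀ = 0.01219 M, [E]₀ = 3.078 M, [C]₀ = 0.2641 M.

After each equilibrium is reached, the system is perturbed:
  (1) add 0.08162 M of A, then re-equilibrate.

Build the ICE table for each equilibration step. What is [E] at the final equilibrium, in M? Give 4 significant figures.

[E]_eq = 3.21 M

Q₀ = 5251 vs Keq = 5.5400e-06 ⇒ Q>K, reverse
Step 1:
                   L          A          E          C
  Initial    0.02904    0.01219      3.078     0.2641
  Change      0.1318     0.2636     0.1318    -0.2636
  Equil       0.1609     0.2758       3.21 4.6649e-04
  solve Keq expr → x = -0.1318; check Q = 5.5400e-06
Then add 0.08162 M of A.
Step 2:
                   L          A          E          C
  Initial     0.1609     0.3574       3.21 4.6649e-04
  Change  -6.8837e-05 -1.3767e-04 -6.8837e-05 1.3767e-04
  Equil       0.1608     0.3573       3.21 6.0417e-04
  solve Keq expr → x = 6.8837e-05; check Q = 5.5400e-06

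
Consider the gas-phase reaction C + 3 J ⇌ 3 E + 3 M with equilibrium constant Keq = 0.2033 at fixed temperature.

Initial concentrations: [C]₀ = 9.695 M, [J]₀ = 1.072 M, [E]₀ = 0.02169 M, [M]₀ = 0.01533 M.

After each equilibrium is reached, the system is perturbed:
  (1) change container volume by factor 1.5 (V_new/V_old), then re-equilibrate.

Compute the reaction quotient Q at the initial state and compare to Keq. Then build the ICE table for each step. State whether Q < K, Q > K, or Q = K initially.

Q₀ = 3.0780e-12; Q < K (proceeds forward)

Q₀ = 3.0780e-12 vs Keq = 0.2033 ⇒ Q<K, forward
Step 1:
                   C          J          E          M
  I            9.695      1.072    0.02169    0.01533
  C          -0.2266    -0.6799     0.6799     0.6799
  E            9.468     0.3921     0.7016     0.6952
  solve Keq expr → x = 0.2266; check Q = 0.2033
Then change container volume by factor 1.5 (V_new/V_old).
Step 2:
                   C          J          E          M
  I            6.312     0.2614     0.4677     0.4635
  C         -0.01091   -0.03274    0.03274    0.03274
  E            6.301     0.2287     0.5005     0.4962
  solve Keq expr → x = 0.01091; check Q = 0.2033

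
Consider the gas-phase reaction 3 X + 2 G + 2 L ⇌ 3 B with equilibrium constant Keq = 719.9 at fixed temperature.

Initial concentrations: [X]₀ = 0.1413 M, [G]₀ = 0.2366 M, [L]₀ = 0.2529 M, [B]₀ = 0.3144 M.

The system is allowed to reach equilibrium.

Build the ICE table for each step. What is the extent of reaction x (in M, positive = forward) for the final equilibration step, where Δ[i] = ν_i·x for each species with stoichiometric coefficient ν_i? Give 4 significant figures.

Q₀ = 3077 vs Keq = 719.9 ⇒ Q>K, reverse
Step 1:
                   X          G          L          B
  init        0.1413     0.2366     0.2529     0.3144
  Δ          0.03686    0.02457    0.02457   -0.03686
  eq          0.1782     0.2612     0.2775     0.2775
  solve Keq expr → x = -0.01229; check Q = 719.9

x = -0.01229 M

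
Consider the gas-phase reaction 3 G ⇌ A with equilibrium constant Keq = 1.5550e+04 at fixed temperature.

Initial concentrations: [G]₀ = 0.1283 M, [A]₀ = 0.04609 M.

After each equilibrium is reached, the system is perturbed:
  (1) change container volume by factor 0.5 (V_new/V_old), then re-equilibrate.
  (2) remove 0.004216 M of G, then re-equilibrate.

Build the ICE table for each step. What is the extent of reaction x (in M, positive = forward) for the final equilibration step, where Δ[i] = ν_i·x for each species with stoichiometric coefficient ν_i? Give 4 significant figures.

x = -0.001385 M

Q₀ = 21.82 vs Keq = 1.5550e+04 ⇒ Q<K, forward
Step 1:
                    G           A
  I            0.1283     0.04609
  C           -0.1108     0.03694
  E           0.01748     0.08303
  solve Keq expr → x = 0.03694; check Q = 1.5550e+04
Then change container volume by factor 0.5 (V_new/V_old).
Step 2:
                    G           A
  I           0.03496      0.1661
  C          -0.01275     0.00425
  E           0.02221      0.1703
  solve Keq expr → x = 0.00425; check Q = 1.5550e+04
Then remove 0.004216 M of G.
Step 3:
                    G           A
  I           0.01799      0.1703
  C          0.004156   -0.001385
  E           0.02215      0.1689
  solve Keq expr → x = -0.001385; check Q = 1.5550e+04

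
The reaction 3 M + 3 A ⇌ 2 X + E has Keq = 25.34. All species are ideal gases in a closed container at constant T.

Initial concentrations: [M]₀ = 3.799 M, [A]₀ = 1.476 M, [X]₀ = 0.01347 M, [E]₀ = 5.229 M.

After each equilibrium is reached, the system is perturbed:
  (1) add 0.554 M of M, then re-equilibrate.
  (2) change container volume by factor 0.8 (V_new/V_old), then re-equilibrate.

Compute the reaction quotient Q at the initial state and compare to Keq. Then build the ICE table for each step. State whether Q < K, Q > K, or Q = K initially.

Q₀ = 5.3813e-06; Q < K (proceeds forward)

Q₀ = 5.3813e-06 vs Keq = 25.34 ⇒ Q<K, forward
Step 1:
                    M           A           X           E
  init          3.799       1.476     0.01347       5.229
  Δ            -1.261      -1.261      0.8406      0.4203
  eq            2.538      0.2151      0.8541       5.649
  solve Keq expr → x = 0.4203; check Q = 25.34
Then add 0.554 M of M.
Step 2:
                    M           A           X           E
  init          3.092      0.2151      0.8541       5.649
  Δ           -0.0334     -0.0334     0.02227     0.01113
  eq            3.059      0.1817      0.8764        5.66
  solve Keq expr → x = 0.01113; check Q = 25.34
Then change container volume by factor 0.8 (V_new/V_old).
Step 3:
                    M           A           X           E
  init          3.823      0.2271       1.095       7.076
  Δ          -0.04036    -0.04036     0.02691     0.01345
  eq            3.783      0.1867       1.122       7.089
  solve Keq expr → x = 0.01345; check Q = 25.34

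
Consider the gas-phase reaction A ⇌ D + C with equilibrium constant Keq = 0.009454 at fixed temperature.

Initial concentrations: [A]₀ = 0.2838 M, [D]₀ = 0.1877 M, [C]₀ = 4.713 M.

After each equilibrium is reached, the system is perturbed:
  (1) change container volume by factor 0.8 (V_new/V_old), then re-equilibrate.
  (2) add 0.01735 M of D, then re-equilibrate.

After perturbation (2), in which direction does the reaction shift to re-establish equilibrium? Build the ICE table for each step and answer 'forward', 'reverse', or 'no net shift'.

Direction: reverse

Q₀ = 3.117 vs Keq = 0.009454 ⇒ Q>K, reverse
Step 1:
                   A          D          C
  I           0.2838     0.1877      4.713
  C           0.1867    -0.1867    -0.1867
  E           0.4705 9.8276e-04      4.526
  solve Keq expr → x = -0.1867; check Q = 0.009454
Then change container volume by factor 0.8 (V_new/V_old).
Step 2:
                   A          D          C
  I           0.5881   0.001228      5.658
  C       2.4524e-04 -2.4524e-04 -2.4524e-04
  E           0.5884 9.8322e-04      5.658
  solve Keq expr → x = -2.4524e-04; check Q = 0.009454
Then add 0.01735 M of D.
Step 3:
                   A          D          C
  I           0.5884    0.01833      5.658
  C          0.01732   -0.01732   -0.01732
  E           0.6057   0.001015       5.64
  solve Keq expr → x = -0.01732; check Q = 0.009454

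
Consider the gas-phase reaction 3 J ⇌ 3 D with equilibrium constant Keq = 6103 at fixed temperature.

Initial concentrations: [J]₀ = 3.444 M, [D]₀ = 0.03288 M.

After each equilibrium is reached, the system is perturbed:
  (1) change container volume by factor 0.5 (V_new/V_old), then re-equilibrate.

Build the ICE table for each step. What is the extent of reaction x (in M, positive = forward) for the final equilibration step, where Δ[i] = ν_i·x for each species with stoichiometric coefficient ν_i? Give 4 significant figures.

x = 0 M

Q₀ = 8.7017e-07 vs Keq = 6103 ⇒ Q<K, forward
Step 1:
                   J          D
  Initial      3.444    0.03288
  Change      -3.264      3.264
  Equil       0.1804      3.296
  solve Keq expr → x = 1.088; check Q = 6103
Then change container volume by factor 0.5 (V_new/V_old).
Step 2:
                   J          D
  Initial     0.3608      6.593
  Change           0          0
  Equil       0.3608      6.593
  solve Keq expr → x = 0; check Q = 6103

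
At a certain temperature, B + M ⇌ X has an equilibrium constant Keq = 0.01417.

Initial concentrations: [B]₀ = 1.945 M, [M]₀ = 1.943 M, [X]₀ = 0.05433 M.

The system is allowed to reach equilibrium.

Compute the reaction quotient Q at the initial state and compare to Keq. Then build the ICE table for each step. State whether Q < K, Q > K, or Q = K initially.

Q₀ = 0.01438; Q > K (proceeds reverse)

Q₀ = 0.01438 vs Keq = 0.01417 ⇒ Q>K, reverse
Step 1:
                   B          M          X
  Initial      1.945      1.943    0.05433
  Change  7.3894e-04 7.3894e-04 -7.3894e-04
  Equil        1.946      1.944    0.05359
  solve Keq expr → x = -7.3894e-04; check Q = 0.01417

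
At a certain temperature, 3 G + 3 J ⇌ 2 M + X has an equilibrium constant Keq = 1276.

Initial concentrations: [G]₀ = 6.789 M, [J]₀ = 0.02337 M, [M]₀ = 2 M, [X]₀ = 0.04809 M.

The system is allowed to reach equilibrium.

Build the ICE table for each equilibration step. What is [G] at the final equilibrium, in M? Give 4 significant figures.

Q₀ = 48.16 vs Keq = 1276 ⇒ Q<K, forward
Step 1:
                    G           J           M           X
  Initial       6.789     0.02337           2     0.04809
  Change     -0.01522    -0.01522     0.01015    0.005073
  Equil         6.774    0.008152        2.01     0.05316
  solve Keq expr → x = 0.005073; check Q = 1276

[G]_eq = 6.774 M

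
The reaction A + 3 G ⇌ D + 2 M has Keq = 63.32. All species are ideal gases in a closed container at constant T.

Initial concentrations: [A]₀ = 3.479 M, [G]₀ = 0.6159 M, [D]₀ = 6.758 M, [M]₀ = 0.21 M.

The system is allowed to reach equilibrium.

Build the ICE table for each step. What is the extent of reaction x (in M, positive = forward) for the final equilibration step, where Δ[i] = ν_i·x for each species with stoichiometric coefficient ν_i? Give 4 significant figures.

x = 0.1392 M

Q₀ = 0.3667 vs Keq = 63.32 ⇒ Q<K, forward
Step 1:
                  A         G         D         M
  Initial     3.479    0.6159     6.758      0.21
  Change    -0.1392   -0.4177    0.1392    0.2785
  Equil        3.34    0.1982     6.897    0.4885
  solve Keq expr → x = 0.1392; check Q = 63.32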